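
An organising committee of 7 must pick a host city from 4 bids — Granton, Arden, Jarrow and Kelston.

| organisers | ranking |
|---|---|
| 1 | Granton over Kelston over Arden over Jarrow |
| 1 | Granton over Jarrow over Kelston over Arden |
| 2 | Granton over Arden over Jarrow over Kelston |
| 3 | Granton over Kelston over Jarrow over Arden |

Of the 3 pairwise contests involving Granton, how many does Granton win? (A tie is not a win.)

Granton against each rival (7 organisers):
Granton vs Arden: Granton is ranked higher on 1+1+2+3 = 7 ballots, Arden on 0. Granton wins 7–0.
Granton vs Jarrow: Granton, 7–0.
Granton vs Kelston: Granton, 7–0.
Granton beats Arden, Jarrow, Kelston — 3 pairwise wins.

3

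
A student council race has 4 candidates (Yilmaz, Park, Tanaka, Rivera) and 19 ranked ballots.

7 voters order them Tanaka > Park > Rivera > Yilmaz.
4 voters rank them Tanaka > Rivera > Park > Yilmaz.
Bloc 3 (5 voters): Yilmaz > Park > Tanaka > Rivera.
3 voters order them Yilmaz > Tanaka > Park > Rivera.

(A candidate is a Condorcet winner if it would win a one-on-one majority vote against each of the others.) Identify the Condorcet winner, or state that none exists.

Head-to-head results (19 voters):
Yilmaz vs Park: Yilmaz is ranked higher on 5+3 = 8 ballots, Park on 11. Park wins 11–8.
Yilmaz vs Tanaka: Yilmaz preferred on 5+3 = 8 ballots; Tanaka wins 11–8.
Yilmaz vs Rivera: 5+3 = 8 for Yilmaz, 11 for Rivera — Rivera by 11–8.
Park vs Tanaka: 5 for Park, 14 for Tanaka — Tanaka by 14–5.
Park vs Rivera: 7+5+3 = 15 for Park, 4 for Rivera — Park by 15–4.
Tanaka vs Rivera: 19 to 0, Tanaka.
Only Tanaka has no losses; Tanaka is the Condorcet winner.

Tanaka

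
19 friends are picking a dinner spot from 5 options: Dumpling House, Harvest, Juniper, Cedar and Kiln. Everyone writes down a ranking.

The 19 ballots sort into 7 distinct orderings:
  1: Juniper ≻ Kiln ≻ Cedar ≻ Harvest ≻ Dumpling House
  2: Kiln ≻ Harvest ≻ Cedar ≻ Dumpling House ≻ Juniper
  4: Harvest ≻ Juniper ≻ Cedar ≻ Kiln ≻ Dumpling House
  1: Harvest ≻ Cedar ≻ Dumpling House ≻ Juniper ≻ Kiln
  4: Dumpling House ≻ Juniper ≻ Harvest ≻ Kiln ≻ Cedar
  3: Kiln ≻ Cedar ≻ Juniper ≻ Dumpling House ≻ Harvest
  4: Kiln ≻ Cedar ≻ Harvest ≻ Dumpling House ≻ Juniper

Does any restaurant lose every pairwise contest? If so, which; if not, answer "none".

none

Pairwise majorities:
Dumpling House vs Harvest: Harvest, 12–7.
Dumpling House vs Juniper: Dumpling House preferred on 2+1+4+4 = 11 ballots; Dumpling House wins 11–8.
Dumpling House vs Cedar: Dumpling House preferred on 4 ballots; Cedar wins 15–4.
Dumpling House vs Kiln: Dumpling House preferred on 1+4 = 5 ballots; Kiln wins 14–5.
Harvest vs Juniper: Harvest is ranked higher on 2+4+1+4 = 11 ballots, Juniper on 8. Harvest wins 11–8.
Harvest vs Cedar: Harvest wins 11–8.
Harvest vs Kiln: Harvest preferred on 4+1+4 = 9 ballots; Kiln wins 10–9.
Juniper vs Cedar: Cedar wins 10–9.
Juniper vs Kiln: Juniper, 10–9.
Cedar vs Kiln: Cedar preferred on 4+1 = 5 ballots; Kiln wins 14–5.
Every restaurant wins at least one matchup (Dumpling House beats Juniper; Harvest beats Dumpling House; Juniper beats Kiln; Cedar beats Dumpling House; Kiln beats Dumpling House), so there is no Condorcet loser.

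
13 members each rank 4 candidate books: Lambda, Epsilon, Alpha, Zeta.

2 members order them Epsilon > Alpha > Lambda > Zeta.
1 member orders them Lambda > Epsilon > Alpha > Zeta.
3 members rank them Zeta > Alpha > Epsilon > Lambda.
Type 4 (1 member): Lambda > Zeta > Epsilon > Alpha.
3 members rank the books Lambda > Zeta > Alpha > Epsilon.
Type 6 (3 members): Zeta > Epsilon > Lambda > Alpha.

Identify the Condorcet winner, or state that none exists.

Head-to-head results (13 members):
Lambda vs Epsilon: Lambda is ranked higher on 1+1+3 = 5 ballots, Epsilon on 8. Epsilon wins 8–5.
Lambda vs Alpha: 8 to 5, Lambda.
Lambda vs Zeta: 2+1+1+3 = 7 for Lambda, 6 for Zeta — Lambda by 7–6.
Epsilon vs Alpha: Epsilon preferred on 2+1+1+3 = 7 ballots; Epsilon wins 7–6.
Epsilon vs Zeta: Epsilon preferred on 2+1 = 3 ballots; Zeta wins 10–3.
Alpha vs Zeta: Alpha preferred on 2+1 = 3 ballots; Zeta wins 10–3.
Every book loses at least once (Lambda loses to Epsilon; Epsilon loses to Zeta; Alpha loses to Lambda; Zeta loses to Lambda). The majority relation contains the cycle Lambda beats Zeta beats Epsilon beats Lambda, so there is no Condorcet winner.

none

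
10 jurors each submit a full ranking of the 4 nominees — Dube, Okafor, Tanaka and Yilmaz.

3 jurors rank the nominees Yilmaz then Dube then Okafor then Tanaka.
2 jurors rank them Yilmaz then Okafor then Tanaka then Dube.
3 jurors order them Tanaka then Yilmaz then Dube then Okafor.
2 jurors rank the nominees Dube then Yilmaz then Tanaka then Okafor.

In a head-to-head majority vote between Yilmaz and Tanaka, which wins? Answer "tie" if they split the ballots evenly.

Yilmaz

Ballots ranking Yilmaz above Tanaka: 3 + 2 + 2 = 7.
Ballots ranking Tanaka above Yilmaz: 10 − 7 = 3.
Yilmaz wins the head-to-head 7–3.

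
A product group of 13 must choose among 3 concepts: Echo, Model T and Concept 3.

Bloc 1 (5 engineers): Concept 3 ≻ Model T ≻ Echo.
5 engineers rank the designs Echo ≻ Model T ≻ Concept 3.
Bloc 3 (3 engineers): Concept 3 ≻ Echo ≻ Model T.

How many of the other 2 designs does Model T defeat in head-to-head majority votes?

0

Model T against each rival (13 engineers):
Model T vs Echo: Echo wins 8–5.
Model T–Concept 3: Concept 3 8–5.
Model T beats no one; loses to Echo, Concept 3 — 0 pairwise wins.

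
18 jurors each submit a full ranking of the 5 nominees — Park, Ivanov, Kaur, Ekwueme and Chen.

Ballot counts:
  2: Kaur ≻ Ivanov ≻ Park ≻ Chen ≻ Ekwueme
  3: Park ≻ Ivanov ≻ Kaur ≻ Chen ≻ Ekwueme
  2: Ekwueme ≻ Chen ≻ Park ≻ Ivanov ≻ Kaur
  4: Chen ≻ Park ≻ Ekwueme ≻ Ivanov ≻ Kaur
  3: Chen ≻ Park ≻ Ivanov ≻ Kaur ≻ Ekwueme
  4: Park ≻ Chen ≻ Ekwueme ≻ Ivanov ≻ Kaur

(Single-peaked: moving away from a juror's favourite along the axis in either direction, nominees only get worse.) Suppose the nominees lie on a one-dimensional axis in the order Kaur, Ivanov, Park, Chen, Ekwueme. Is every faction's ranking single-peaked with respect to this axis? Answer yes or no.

yes

Axis positions: Kaur=1, Ivanov=2, Park=3, Chen=4, Ekwueme=5.
Faction 1 (peak Kaur at position 1): ranking walks positions 1-2-3-4-5, expanding outward from the peak — single-peaked.
Faction 2 (peak Park at position 3): ranking walks positions 3-2-1-4-5, expanding outward from the peak — single-peaked.
Faction 3 (peak Ekwueme at position 5): ranking walks positions 5-4-3-2-1, expanding outward from the peak — single-peaked.
Faction 4 (peak Chen at position 4): ranking walks positions 4-3-5-2-1, expanding outward from the peak — single-peaked.
Faction 5 (peak Chen at position 4): ranking walks positions 4-3-2-1-5, expanding outward from the peak — single-peaked.
Faction 6 (peak Park at position 3): ranking walks positions 3-4-5-2-1, expanding outward from the peak — single-peaked.
Every ranking is single-peaked on this axis.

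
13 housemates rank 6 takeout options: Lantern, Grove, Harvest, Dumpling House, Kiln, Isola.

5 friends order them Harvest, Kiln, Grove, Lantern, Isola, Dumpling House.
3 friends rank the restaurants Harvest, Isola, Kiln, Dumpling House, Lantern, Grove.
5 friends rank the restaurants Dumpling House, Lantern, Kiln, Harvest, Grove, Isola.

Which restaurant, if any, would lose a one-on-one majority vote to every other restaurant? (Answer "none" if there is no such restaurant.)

Pairwise majorities:
Lantern vs Grove: Lantern is ranked higher on 3+5 = 8 ballots, Grove on 5. Lantern wins 8–5.
Lantern vs Harvest: 5 to 8, Harvest.
Lantern–Dumpling House: Dumpling House 8–5.
Lantern–Kiln: Kiln 8–5.
Lantern vs Isola: Lantern wins 10–3.
Grove–Harvest: Harvest 13–0.
Grove–Dumpling House: Dumpling House 8–5.
Grove vs Kiln: Kiln wins 13–0.
Grove–Isola: Grove 10–3.
Harvest vs Dumpling House: Harvest wins 8–5.
Harvest vs Kiln: 8 to 5, Harvest.
Harvest–Isola: Harvest 13–0.
Dumpling House vs Kiln: 5 for Dumpling House, 8 for Kiln — Kiln by 8–5.
Dumpling House–Isola: Isola 8–5.
Kiln vs Isola: Kiln wins 10–3.
Every restaurant wins at least one matchup (Lantern beats Grove; Grove beats Isola; Harvest beats Lantern; Dumpling House beats Lantern; Kiln beats Lantern; Isola beats Dumpling House), so there is no Condorcet loser.

none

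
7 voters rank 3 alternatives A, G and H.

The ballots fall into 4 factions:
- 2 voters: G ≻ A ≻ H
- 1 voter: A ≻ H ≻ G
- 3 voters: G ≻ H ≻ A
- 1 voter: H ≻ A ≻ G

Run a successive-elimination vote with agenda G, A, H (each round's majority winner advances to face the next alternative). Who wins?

Round 1: G vs A — 5–2, G advances.
Round 2: G vs H — 5–2, G advances.
The agenda winner is G.

G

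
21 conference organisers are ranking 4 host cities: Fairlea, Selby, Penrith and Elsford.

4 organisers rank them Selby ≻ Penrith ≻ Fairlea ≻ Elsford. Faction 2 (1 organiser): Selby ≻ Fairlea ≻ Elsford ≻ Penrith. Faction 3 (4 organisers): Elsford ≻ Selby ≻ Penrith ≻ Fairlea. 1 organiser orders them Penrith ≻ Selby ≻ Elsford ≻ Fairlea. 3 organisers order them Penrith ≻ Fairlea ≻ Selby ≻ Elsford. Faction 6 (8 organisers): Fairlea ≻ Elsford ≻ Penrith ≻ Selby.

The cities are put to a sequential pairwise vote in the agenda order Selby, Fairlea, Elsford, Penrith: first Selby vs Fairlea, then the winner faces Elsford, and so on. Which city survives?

Penrith

Round 1: Selby vs Fairlea — 10–11, Fairlea advances.
Round 2: Fairlea vs Elsford — 16–5, Fairlea advances.
Round 3: Fairlea vs Penrith — 9–12, Penrith advances.
Penrith survives the agenda.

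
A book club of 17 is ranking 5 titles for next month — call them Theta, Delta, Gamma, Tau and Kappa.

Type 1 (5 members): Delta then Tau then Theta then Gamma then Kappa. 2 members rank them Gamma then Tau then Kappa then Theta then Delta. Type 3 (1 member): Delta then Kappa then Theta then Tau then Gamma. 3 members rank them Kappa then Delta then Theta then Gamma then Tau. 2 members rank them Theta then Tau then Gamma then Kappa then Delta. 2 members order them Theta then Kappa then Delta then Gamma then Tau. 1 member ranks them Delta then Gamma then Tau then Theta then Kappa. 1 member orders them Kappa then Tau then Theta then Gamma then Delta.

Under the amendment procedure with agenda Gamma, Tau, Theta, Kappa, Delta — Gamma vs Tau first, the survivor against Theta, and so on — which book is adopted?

Delta

Round 1: Gamma vs Tau — 8–9, Tau advances.
Round 2: Tau vs Theta — 9–8, Tau advances.
Round 3: Tau vs Kappa — 10–7, Tau advances.
Round 4: Tau vs Delta — 5–12, Delta advances.
Delta survives the agenda.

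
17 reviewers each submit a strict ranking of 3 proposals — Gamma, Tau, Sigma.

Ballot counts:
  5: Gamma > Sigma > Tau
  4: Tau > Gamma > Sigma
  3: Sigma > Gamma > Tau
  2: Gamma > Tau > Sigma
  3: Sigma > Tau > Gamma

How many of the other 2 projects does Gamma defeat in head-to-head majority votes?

Gamma against each rival (17 reviewers):
Gamma vs Tau: Gamma, 10–7.
Gamma–Sigma: Gamma 11–6.
Gamma beats Tau, Sigma — 2 pairwise wins.

2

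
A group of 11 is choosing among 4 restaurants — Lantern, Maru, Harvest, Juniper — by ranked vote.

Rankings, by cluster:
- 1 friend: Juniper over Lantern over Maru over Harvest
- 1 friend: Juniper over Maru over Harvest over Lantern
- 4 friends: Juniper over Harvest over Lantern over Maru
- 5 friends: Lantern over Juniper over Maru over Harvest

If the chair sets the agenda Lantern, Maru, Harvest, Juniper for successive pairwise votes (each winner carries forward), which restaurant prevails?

Round 1: Lantern vs Maru — 10–1, Lantern advances.
Round 2: Lantern vs Harvest — 6–5, Lantern advances.
Round 3: Lantern vs Juniper — 5–6, Juniper advances.
The agenda winner is Juniper.

Juniper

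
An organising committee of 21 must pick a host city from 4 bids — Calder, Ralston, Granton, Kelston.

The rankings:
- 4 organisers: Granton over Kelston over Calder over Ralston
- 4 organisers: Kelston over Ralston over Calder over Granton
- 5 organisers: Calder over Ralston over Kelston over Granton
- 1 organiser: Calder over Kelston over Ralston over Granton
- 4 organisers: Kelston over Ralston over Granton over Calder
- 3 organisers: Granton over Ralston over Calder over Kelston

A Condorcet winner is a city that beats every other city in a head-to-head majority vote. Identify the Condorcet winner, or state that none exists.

Head-to-head results (21 organisers):
Calder vs Ralston: 10 to 11, Ralston.
Calder vs Granton: Calder is ranked higher on 4+5+1 = 10 ballots, Granton on 11. Granton wins 11–10.
Calder vs Kelston: Calder is ranked higher on 5+1+3 = 9 ballots, Kelston on 12. Kelston wins 12–9.
Ralston vs Granton: 4+5+1+4 = 14 for Ralston, 7 for Granton — Ralston by 14–7.
Ralston vs Kelston: 8 to 13, Kelston.
Granton vs Kelston: 7 to 14, Kelston.
Kelston beats each of Calder, Ralston, Granton — Kelston is the Condorcet winner.

Kelston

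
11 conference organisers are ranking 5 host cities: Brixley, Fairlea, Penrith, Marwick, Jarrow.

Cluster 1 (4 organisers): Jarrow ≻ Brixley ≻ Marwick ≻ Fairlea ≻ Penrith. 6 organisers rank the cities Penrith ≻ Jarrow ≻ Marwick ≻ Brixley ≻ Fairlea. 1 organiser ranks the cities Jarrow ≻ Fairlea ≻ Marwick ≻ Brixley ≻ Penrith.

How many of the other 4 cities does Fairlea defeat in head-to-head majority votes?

Fairlea against each rival (11 organisers):
Fairlea vs Brixley: Brixley wins 10–1.
Fairlea vs Penrith: Penrith wins 6–5.
Fairlea vs Marwick: 1 to 10, Marwick.
Fairlea–Jarrow: Jarrow 11–0.
Fairlea beats no one; loses to Brixley, Penrith, Marwick, Jarrow — 0 pairwise wins.

0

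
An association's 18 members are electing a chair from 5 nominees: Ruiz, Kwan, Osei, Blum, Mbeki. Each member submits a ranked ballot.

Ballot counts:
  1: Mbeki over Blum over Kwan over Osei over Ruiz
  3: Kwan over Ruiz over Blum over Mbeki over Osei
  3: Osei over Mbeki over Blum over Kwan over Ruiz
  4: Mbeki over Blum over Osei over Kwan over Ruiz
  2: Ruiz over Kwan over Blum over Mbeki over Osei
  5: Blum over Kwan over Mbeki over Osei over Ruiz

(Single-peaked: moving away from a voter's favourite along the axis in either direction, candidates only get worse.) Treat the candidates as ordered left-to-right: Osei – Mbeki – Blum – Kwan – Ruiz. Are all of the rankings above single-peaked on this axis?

yes

Axis positions: Osei=1, Mbeki=2, Blum=3, Kwan=4, Ruiz=5.
Group 1 (peak Mbeki at position 2): ranking walks positions 2-3-4-1-5, expanding outward from the peak — single-peaked.
Group 2 (peak Kwan at position 4): ranking walks positions 4-5-3-2-1, expanding outward from the peak — single-peaked.
Group 3 (peak Osei at position 1): ranking walks positions 1-2-3-4-5, expanding outward from the peak — single-peaked.
Group 4 (peak Mbeki at position 2): ranking walks positions 2-3-1-4-5, expanding outward from the peak — single-peaked.
Group 5 (peak Ruiz at position 5): ranking walks positions 5-4-3-2-1, expanding outward from the peak — single-peaked.
Group 6 (peak Blum at position 3): ranking walks positions 3-4-2-1-5, expanding outward from the peak — single-peaked.
Every ranking is single-peaked on this axis.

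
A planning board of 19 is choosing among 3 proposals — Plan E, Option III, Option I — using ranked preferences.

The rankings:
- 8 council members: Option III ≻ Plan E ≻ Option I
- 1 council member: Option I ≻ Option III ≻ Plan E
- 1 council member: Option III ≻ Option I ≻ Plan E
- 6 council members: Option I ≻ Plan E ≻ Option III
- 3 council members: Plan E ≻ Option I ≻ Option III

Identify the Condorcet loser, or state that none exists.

none

Pairwise majorities:
Plan E vs Option III: Option III, 10–9.
Plan E vs Option I: Plan E wins 11–8.
Option III–Option I: Option I 10–9.
Every option wins at least one matchup (Plan E beats Option I; Option III beats Plan E; Option I beats Option III), so there is no Condorcet loser.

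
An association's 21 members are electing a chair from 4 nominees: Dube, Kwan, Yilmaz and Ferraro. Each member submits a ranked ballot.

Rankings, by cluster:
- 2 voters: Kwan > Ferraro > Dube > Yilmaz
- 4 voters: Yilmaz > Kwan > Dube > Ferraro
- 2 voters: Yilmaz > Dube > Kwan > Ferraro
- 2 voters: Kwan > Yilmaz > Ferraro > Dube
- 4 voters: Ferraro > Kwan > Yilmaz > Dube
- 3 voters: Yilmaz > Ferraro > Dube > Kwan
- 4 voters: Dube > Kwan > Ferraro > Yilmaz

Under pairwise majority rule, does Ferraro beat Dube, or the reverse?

Ballots ranking Ferraro above Dube: 2 + 2 + 4 + 3 = 11.
Ballots ranking Dube above Ferraro: 21 − 11 = 10.
Ferraro wins the head-to-head 11–10.

Ferraro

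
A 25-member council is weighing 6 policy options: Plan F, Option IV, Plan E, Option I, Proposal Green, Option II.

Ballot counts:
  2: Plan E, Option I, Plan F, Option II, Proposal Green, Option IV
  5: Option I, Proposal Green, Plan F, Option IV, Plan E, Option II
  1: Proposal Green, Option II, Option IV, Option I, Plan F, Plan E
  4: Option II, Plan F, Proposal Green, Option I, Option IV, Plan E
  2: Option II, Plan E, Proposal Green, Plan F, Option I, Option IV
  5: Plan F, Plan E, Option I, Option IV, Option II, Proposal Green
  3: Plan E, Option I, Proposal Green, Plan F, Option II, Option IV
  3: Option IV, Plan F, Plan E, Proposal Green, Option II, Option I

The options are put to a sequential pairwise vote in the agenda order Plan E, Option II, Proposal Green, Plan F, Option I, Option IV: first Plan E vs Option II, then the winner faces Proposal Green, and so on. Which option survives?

Plan F

Round 1: Plan E vs Option II — 18–7, Plan E advances.
Round 2: Plan E vs Proposal Green — 15–10, Plan E advances.
Round 3: Plan E vs Plan F — 7–18, Plan F advances.
Round 4: Plan F vs Option I — 14–11, Plan F advances.
Round 5: Plan F vs Option IV — 21–4, Plan F advances.
The agenda winner is Plan F.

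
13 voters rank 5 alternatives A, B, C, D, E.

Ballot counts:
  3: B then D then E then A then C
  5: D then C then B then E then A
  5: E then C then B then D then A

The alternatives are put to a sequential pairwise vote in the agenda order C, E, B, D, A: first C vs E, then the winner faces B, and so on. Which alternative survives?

B

Round 1: C vs E — 5–8, E advances.
Round 2: E vs B — 5–8, B advances.
Round 3: B vs D — 8–5, B advances.
Round 4: B vs A — 13–0, B advances.
B survives the agenda.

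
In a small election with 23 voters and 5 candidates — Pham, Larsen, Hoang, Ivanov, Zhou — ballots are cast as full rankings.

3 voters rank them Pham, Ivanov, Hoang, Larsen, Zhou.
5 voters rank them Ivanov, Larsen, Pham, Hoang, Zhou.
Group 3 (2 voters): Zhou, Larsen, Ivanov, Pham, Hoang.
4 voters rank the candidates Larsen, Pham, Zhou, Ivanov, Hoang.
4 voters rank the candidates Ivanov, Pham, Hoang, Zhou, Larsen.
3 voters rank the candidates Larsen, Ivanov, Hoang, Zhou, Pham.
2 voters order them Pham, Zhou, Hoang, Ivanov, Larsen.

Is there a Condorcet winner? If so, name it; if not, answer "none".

Ivanov

Pairwise majorities:
Pham vs Larsen: 3+4+2 = 9 for Pham, 14 for Larsen — Larsen by 14–9.
Pham vs Hoang: 20 to 3, Pham.
Pham vs Ivanov: 3+4+2 = 9 for Pham, 14 for Ivanov — Ivanov by 14–9.
Pham vs Zhou: 18 to 5, Pham.
Larsen vs Hoang: 14 to 9, Larsen.
Larsen vs Ivanov: 9 to 14, Ivanov.
Larsen vs Zhou: Larsen is ranked higher on 3+5+4+3 = 15 ballots, Zhou on 8. Larsen wins 15–8.
Hoang vs Ivanov: Hoang is ranked higher on 2 ballots, Ivanov on 21. Ivanov wins 21–2.
Hoang vs Zhou: 3+5+4+3 = 15 for Hoang, 8 for Zhou — Hoang by 15–8.
Ivanov vs Zhou: Ivanov preferred on 3+5+4+3 = 15 ballots; Ivanov wins 15–8.
Ivanov beats each of Pham, Larsen, Hoang, Zhou — Ivanov is the Condorcet winner.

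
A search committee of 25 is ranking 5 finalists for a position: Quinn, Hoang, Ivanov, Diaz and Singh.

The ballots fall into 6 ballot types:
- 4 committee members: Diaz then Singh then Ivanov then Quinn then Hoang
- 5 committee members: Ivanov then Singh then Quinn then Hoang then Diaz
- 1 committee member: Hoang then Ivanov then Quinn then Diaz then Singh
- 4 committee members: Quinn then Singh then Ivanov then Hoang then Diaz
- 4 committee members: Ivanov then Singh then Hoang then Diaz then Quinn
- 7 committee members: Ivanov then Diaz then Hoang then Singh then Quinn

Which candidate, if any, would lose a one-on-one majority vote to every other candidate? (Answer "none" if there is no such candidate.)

Pairwise majorities:
Quinn vs Hoang: Quinn wins 13–12.
Quinn–Ivanov: Ivanov 21–4.
Quinn vs Diaz: Quinn is ranked higher on 5+1+4 = 10 ballots, Diaz on 15. Diaz wins 15–10.
Quinn vs Singh: 1+4 = 5 for Quinn, 20 for Singh — Singh by 20–5.
Hoang vs Ivanov: Ivanov, 24–1.
Hoang vs Diaz: Hoang preferred on 5+1+4+4 = 14 ballots; Hoang wins 14–11.
Hoang vs Singh: Singh, 17–8.
Ivanov vs Diaz: Ivanov, 21–4.
Ivanov vs Singh: Ivanov is ranked higher on 5+1+4+7 = 17 ballots, Singh on 8. Ivanov wins 17–8.
Diaz vs Singh: Diaz preferred on 4+1+7 = 12 ballots; Singh wins 13–12.
Every candidate wins at least one matchup (Quinn beats Hoang; Hoang beats Diaz; Ivanov beats Quinn; Diaz beats Quinn; Singh beats Quinn), so there is no Condorcet loser.

none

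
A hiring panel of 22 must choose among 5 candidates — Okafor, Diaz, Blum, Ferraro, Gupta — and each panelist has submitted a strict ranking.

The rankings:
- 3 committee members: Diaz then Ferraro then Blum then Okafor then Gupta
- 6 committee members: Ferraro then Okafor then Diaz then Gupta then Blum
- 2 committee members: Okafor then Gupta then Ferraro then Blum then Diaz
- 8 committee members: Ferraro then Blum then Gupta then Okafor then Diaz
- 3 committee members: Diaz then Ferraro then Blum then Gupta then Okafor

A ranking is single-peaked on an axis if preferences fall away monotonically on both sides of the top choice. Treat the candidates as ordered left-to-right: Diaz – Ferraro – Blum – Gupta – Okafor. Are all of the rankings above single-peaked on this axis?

Axis positions: Diaz=1, Ferraro=2, Blum=3, Gupta=4, Okafor=5.
Group 1: ranking walks positions 1-2-3-5-4; Okafor is ranked above Gupta even though Gupta lies between Okafor and the peak Diaz on the axis — preferences dip and rise again. Not single-peaked.
Group 2: ranking walks positions 2-5-1-4-3; Okafor is ranked above Blum even though Blum lies between Okafor and the peak Ferraro on the axis — preferences dip and rise again. Not single-peaked.
Group 3: ranking walks positions 5-4-2-3-1; Ferraro is ranked above Blum even though Blum lies between Ferraro and the peak Okafor on the axis — preferences dip and rise again. Not single-peaked.
Group 4 (peak Ferraro at position 2): ranking walks positions 2-3-4-5-1, expanding outward from the peak — single-peaked.
Group 5 (peak Diaz at position 1): ranking walks positions 1-2-3-4-5, expanding outward from the peak — single-peaked.
Group 1 violates single-peakedness, so the profile is not single-peaked on this axis.

no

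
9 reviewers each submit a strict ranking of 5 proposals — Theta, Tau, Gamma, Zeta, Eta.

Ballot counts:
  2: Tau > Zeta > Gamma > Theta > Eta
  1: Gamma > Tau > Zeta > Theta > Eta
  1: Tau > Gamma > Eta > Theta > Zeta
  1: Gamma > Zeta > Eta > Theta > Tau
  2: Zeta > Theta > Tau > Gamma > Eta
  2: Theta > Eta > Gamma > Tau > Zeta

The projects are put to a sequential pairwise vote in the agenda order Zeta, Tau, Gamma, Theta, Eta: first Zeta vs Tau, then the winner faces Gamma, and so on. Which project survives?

Round 1: Zeta vs Tau — 3–6, Tau advances.
Round 2: Tau vs Gamma — 5–4, Tau advances.
Round 3: Tau vs Theta — 4–5, Theta advances.
Round 4: Theta vs Eta — 7–2, Theta advances.
Theta survives the agenda.

Theta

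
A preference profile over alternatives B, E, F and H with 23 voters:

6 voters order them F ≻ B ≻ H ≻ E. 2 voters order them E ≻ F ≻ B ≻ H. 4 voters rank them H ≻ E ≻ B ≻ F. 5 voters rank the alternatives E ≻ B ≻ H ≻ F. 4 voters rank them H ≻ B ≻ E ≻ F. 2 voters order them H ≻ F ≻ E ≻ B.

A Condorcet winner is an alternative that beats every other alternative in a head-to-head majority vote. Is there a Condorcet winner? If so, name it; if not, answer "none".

none

Head-to-head results (23 voters):
B vs E: E wins 13–10.
B vs F: B wins 13–10.
B–H: B 13–10.
E vs F: E wins 15–8.
E vs H: H wins 16–7.
F vs H: H, 15–8.
Each alternative drops at least one matchup (B loses to E; E loses to H; F loses to B; H loses to B); the cycle B → H → E → B rules out a Condorcet winner.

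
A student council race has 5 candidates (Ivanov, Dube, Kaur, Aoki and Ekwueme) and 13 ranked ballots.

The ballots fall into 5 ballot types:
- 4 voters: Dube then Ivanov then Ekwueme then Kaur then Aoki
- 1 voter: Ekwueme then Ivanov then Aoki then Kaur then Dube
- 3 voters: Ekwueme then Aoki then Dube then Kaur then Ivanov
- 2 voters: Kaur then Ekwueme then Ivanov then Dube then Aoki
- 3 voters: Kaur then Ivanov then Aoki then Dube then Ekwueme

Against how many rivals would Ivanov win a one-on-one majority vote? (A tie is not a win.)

Ivanov against each rival (13 voters):
Ivanov–Dube: Dube 7–6.
Ivanov vs Kaur: Kaur, 8–5.
Ivanov vs Aoki: Ivanov preferred on 4+1+2+3 = 10 ballots; Ivanov wins 10–3.
Ivanov vs Ekwueme: Ivanov is ranked higher on 4+3 = 7 ballots, Ekwueme on 6. Ivanov wins 7–6.
Ivanov beats Aoki, Ekwueme; loses to Dube, Kaur — 2 pairwise wins.

2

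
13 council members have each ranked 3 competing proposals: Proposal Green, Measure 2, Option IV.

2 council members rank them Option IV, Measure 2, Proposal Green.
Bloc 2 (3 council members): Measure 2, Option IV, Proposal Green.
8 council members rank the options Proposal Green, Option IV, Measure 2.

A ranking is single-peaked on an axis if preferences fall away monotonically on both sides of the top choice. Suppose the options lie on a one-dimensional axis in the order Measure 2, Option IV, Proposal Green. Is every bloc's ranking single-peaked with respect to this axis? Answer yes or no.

Axis positions: Measure 2=1, Option IV=2, Proposal Green=3.
Bloc 1 (peak Option IV at position 2): ranking walks positions 2-1-3, expanding outward from the peak — single-peaked.
Bloc 2 (peak Measure 2 at position 1): ranking walks positions 1-2-3, expanding outward from the peak — single-peaked.
Bloc 3 (peak Proposal Green at position 3): ranking walks positions 3-2-1, expanding outward from the peak — single-peaked.
Every ranking is single-peaked on this axis.

yes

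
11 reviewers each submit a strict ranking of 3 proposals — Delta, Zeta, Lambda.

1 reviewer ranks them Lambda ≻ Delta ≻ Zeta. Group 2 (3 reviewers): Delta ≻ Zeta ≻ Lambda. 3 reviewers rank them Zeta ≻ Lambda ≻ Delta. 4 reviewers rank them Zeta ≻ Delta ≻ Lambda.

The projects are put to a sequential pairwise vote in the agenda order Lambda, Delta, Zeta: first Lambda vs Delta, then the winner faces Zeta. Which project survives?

Zeta

Round 1: Lambda vs Delta — 4–7, Delta advances.
Round 2: Delta vs Zeta — 4–7, Zeta advances.
The agenda winner is Zeta.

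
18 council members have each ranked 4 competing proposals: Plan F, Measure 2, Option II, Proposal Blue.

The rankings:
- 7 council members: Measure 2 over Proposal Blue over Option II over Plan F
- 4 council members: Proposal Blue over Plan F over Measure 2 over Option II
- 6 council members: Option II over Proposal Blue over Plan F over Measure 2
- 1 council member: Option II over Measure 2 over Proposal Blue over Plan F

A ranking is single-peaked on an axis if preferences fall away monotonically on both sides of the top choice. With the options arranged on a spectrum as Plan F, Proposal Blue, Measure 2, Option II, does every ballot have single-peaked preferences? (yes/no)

Axis positions: Plan F=1, Proposal Blue=2, Measure 2=3, Option II=4.
Faction 1 (peak Measure 2 at position 3): ranking walks positions 3-2-4-1, expanding outward from the peak — single-peaked.
Faction 2 (peak Proposal Blue at position 2): ranking walks positions 2-1-3-4, expanding outward from the peak — single-peaked.
Faction 3: ranking walks positions 4-2-1-3; Proposal Blue is ranked above Measure 2 even though Measure 2 lies between Proposal Blue and the peak Option II on the axis — preferences dip and rise again. Not single-peaked.
Faction 4 (peak Option II at position 4): ranking walks positions 4-3-2-1, expanding outward from the peak — single-peaked.
Faction 3 violates single-peakedness, so the profile is not single-peaked on this axis.

no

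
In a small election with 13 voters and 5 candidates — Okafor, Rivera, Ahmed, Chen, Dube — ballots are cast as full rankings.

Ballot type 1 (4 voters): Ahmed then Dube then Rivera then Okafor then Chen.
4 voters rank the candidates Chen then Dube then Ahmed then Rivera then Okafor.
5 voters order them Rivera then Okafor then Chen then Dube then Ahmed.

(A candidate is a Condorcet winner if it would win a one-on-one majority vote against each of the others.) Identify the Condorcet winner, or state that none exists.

Check each pair by majority over 13 ballots:
Okafor–Rivera: Rivera 13–0.
Okafor–Ahmed: Ahmed 8–5.
Okafor–Chen: Okafor 9–4.
Okafor–Dube: Dube 8–5.
Rivera vs Ahmed: Ahmed wins 8–5.
Rivera vs Chen: Rivera, 9–4.
Rivera vs Dube: Dube wins 8–5.
Ahmed vs Chen: Chen wins 9–4.
Ahmed vs Dube: Dube, 9–4.
Chen–Dube: Chen 9–4.
Every candidate loses at least once (Okafor loses to Rivera; Rivera loses to Ahmed; Ahmed loses to Chen; Chen loses to Okafor; Dube loses to Chen). The majority relation contains the cycle Okafor → Chen → Ahmed → Okafor, so there is no Condorcet winner.

none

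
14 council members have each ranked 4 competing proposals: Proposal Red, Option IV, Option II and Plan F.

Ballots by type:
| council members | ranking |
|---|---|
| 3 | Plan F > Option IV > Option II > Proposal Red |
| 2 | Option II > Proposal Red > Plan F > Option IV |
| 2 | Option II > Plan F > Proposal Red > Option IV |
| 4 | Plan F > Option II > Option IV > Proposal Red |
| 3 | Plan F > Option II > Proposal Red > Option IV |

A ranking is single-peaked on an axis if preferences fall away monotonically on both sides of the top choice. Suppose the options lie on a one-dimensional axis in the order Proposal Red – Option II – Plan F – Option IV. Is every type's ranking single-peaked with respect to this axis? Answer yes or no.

yes

Axis positions: Proposal Red=1, Option II=2, Plan F=3, Option IV=4.
Type 1 (peak Plan F at position 3): ranking walks positions 3-4-2-1, expanding outward from the peak — single-peaked.
Type 2 (peak Option II at position 2): ranking walks positions 2-1-3-4, expanding outward from the peak — single-peaked.
Type 3 (peak Option II at position 2): ranking walks positions 2-3-1-4, expanding outward from the peak — single-peaked.
Type 4 (peak Plan F at position 3): ranking walks positions 3-2-4-1, expanding outward from the peak — single-peaked.
Type 5 (peak Plan F at position 3): ranking walks positions 3-2-1-4, expanding outward from the peak — single-peaked.
Every ranking is single-peaked on this axis.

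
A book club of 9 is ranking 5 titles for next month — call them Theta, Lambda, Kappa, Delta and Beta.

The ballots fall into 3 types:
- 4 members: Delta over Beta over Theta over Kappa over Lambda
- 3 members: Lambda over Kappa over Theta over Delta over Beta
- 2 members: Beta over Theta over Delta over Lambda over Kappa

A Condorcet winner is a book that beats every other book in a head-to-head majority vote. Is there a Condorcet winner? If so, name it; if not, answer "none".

Check each pair by majority over 9 ballots:
Theta vs Lambda: Theta, 6–3.
Theta vs Kappa: 6 to 3, Theta.
Theta vs Delta: Theta wins 5–4.
Theta–Beta: Beta 6–3.
Lambda vs Kappa: Lambda preferred on 3+2 = 5 ballots; Lambda wins 5–4.
Lambda vs Delta: Lambda is ranked higher on 3 ballots, Delta on 6. Delta wins 6–3.
Lambda–Beta: Beta 6–3.
Kappa vs Delta: Delta, 6–3.
Kappa–Beta: Beta 6–3.
Delta vs Beta: Delta wins 7–2.
Each book drops at least one matchup (Theta loses to Beta; Lambda loses to Theta; Kappa loses to Theta; Delta loses to Theta; Beta loses to Delta); the cycle Theta > Delta > Beta > Theta rules out a Condorcet winner.

none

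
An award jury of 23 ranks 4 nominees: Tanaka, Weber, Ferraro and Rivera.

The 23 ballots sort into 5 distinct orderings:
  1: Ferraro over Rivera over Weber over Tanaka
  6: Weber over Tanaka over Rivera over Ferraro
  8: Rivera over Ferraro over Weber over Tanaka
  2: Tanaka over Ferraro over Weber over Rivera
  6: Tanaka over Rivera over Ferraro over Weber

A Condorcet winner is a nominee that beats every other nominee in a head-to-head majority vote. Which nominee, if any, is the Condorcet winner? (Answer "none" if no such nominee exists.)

none

Check each pair by majority over 23 ballots:
Tanaka vs Weber: Tanaka is ranked higher on 2+6 = 8 ballots, Weber on 15. Weber wins 15–8.
Tanaka vs Ferraro: Tanaka is ranked higher on 6+2+6 = 14 ballots, Ferraro on 9. Tanaka wins 14–9.
Tanaka vs Rivera: Tanaka is ranked higher on 6+2+6 = 14 ballots, Rivera on 9. Tanaka wins 14–9.
Weber vs Ferraro: Weber preferred on 6 ballots; Ferraro wins 17–6.
Weber vs Rivera: 8 to 15, Rivera.
Ferraro vs Rivera: Ferraro preferred on 1+2 = 3 ballots; Rivera wins 20–3.
No nominee is unbeaten: Tanaka loses to Weber; Weber loses to Ferraro; Ferraro loses to Tanaka; Rivera loses to Tanaka. In particular Tanaka > Ferraro > Weber > Tanaka is a majority cycle — no Condorcet winner exists.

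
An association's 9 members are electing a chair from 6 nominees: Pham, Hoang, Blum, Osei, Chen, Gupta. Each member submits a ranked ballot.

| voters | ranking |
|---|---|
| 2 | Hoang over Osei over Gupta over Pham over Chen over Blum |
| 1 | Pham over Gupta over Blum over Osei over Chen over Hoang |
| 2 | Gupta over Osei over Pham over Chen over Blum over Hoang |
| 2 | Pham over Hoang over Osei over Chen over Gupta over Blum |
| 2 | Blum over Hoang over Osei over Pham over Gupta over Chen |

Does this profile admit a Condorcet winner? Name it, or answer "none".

none

Check each pair by majority over 9 ballots:
Pham vs Hoang: Pham is ranked higher on 1+2+2 = 5 ballots, Hoang on 4. Pham wins 5–4.
Pham vs Blum: Pham preferred on 2+1+2+2 = 7 ballots; Pham wins 7–2.
Pham vs Osei: Pham preferred on 1+2 = 3 ballots; Osei wins 6–3.
Pham vs Chen: Pham is ranked higher on 2+1+2+2+2 = 9 ballots, Chen on 0. Pham wins 9–0.
Pham vs Gupta: 1+2+2 = 5 for Pham, 4 for Gupta — Pham by 5–4.
Hoang vs Blum: Hoang preferred on 2+2 = 4 ballots; Blum wins 5–4.
Hoang vs Osei: Hoang is ranked higher on 2+2+2 = 6 ballots, Osei on 3. Hoang wins 6–3.
Hoang vs Chen: 6 to 3, Hoang.
Hoang vs Gupta: Hoang preferred on 2+2+2 = 6 ballots; Hoang wins 6–3.
Blum vs Osei: 1+2 = 3 for Blum, 6 for Osei — Osei by 6–3.
Blum vs Chen: 3 to 6, Chen.
Blum vs Gupta: 2 for Blum, 7 for Gupta — Gupta by 7–2.
Osei vs Chen: 2+1+2+2+2 = 9 for Osei, 0 for Chen — Osei by 9–0.
Osei vs Gupta: Osei preferred on 2+2+2 = 6 ballots; Osei wins 6–3.
Chen vs Gupta: Chen is ranked higher on 2 ballots, Gupta on 7. Gupta wins 7–2.
No candidate is unbeaten: Pham loses to Osei; Hoang loses to Pham; Blum loses to Pham; Osei loses to Hoang; Chen loses to Pham; Gupta loses to Pham. In particular Pham beats Hoang beats Osei beats Pham is a majority cycle — no Condorcet winner exists.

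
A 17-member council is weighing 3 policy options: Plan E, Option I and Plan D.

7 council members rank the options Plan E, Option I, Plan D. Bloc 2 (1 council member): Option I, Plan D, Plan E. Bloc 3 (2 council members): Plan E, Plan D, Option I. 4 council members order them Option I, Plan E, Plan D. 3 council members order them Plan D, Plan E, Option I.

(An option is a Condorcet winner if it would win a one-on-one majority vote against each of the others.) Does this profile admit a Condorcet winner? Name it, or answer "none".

Check each pair by majority over 17 ballots:
Plan E vs Option I: Plan E, 12–5.
Plan E vs Plan D: Plan E is ranked higher on 7+2+4 = 13 ballots, Plan D on 4. Plan E wins 13–4.
Option I–Plan D: Option I 12–5.
Plan E wins every pairwise contest, so Plan E is the Condorcet winner.

Plan E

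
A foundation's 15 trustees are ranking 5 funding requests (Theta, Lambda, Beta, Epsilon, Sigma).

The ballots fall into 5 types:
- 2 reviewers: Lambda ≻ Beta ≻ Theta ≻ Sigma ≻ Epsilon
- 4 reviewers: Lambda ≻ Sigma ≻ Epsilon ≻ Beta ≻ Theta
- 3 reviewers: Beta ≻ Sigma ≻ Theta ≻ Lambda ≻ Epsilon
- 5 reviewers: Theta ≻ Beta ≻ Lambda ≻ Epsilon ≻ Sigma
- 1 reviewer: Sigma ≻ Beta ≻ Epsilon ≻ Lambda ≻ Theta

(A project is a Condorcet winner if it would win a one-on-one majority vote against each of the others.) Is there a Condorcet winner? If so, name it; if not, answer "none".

Check each pair by majority over 15 ballots:
Theta vs Lambda: Theta is ranked higher on 3+5 = 8 ballots, Lambda on 7. Theta wins 8–7.
Theta vs Beta: 5 for Theta, 10 for Beta — Beta by 10–5.
Theta vs Epsilon: Theta preferred on 2+3+5 = 10 ballots; Theta wins 10–5.
Theta vs Sigma: Theta preferred on 2+5 = 7 ballots; Sigma wins 8–7.
Lambda vs Beta: Lambda is ranked higher on 2+4 = 6 ballots, Beta on 9. Beta wins 9–6.
Lambda vs Epsilon: Lambda is ranked higher on 2+4+3+5 = 14 ballots, Epsilon on 1. Lambda wins 14–1.
Lambda vs Sigma: Lambda preferred on 2+4+5 = 11 ballots; Lambda wins 11–4.
Beta vs Epsilon: Beta preferred on 2+3+5+1 = 11 ballots; Beta wins 11–4.
Beta vs Sigma: Beta is ranked higher on 2+3+5 = 10 ballots, Sigma on 5. Beta wins 10–5.
Epsilon vs Sigma: 5 to 10, Sigma.
Only Beta has no losses; Beta is the Condorcet winner.

Beta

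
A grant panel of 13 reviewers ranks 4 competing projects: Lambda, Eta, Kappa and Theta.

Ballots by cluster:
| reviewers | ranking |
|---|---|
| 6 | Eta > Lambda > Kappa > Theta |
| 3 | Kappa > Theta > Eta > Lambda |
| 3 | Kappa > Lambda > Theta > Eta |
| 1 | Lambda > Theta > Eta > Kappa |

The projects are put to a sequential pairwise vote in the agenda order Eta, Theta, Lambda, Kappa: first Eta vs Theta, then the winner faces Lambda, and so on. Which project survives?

Lambda

Round 1: Eta vs Theta — 6–7, Theta advances.
Round 2: Theta vs Lambda — 3–10, Lambda advances.
Round 3: Lambda vs Kappa — 7–6, Lambda advances.
The agenda winner is Lambda.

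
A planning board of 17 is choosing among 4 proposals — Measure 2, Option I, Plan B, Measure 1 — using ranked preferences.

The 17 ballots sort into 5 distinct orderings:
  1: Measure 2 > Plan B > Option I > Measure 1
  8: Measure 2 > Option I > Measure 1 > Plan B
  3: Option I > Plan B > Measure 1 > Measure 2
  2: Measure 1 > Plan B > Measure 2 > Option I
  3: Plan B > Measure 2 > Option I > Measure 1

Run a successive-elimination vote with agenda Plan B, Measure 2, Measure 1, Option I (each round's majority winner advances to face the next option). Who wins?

Measure 2

Round 1: Plan B vs Measure 2 — 8–9, Measure 2 advances.
Round 2: Measure 2 vs Measure 1 — 12–5, Measure 2 advances.
Round 3: Measure 2 vs Option I — 14–3, Measure 2 advances.
The agenda winner is Measure 2.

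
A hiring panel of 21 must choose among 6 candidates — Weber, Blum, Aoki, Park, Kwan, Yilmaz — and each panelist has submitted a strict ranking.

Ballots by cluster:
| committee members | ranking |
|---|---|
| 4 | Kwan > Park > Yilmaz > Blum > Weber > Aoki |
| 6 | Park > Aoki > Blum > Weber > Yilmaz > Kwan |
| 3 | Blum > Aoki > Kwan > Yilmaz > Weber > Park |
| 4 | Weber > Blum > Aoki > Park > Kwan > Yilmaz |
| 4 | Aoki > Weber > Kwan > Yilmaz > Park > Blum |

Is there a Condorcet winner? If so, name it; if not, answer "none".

Head-to-head results (21 committee members):
Weber–Blum: Blum 13–8.
Weber–Aoki: Aoki 13–8.
Weber vs Park: Weber, 11–10.
Weber vs Kwan: Weber wins 14–7.
Weber vs Yilmaz: Weber, 14–7.
Blum vs Aoki: Blum, 11–10.
Blum–Park: Park 14–7.
Blum vs Kwan: Blum, 13–8.
Blum vs Yilmaz: Blum wins 13–8.
Aoki vs Park: Aoki wins 11–10.
Aoki vs Kwan: Aoki, 17–4.
Aoki vs Yilmaz: Aoki wins 17–4.
Park vs Kwan: Kwan wins 11–10.
Park vs Yilmaz: Park wins 14–7.
Kwan vs Yilmaz: Kwan, 15–6.
No candidate is unbeaten: Weber loses to Blum; Blum loses to Park; Aoki loses to Blum; Park loses to Weber; Kwan loses to Weber; Yilmaz loses to Weber. In particular Weber beats Park beats Blum beats Weber is a majority cycle — no Condorcet winner exists.

none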